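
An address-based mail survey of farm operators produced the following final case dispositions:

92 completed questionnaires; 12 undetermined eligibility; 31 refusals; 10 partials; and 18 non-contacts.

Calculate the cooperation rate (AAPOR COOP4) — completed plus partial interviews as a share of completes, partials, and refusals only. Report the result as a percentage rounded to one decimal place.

Numerator → 92 + 10 = 102
Denom → 92 + 10 + 31 = 133
COOP4 = 102 / 133 = 0.7669

76.7%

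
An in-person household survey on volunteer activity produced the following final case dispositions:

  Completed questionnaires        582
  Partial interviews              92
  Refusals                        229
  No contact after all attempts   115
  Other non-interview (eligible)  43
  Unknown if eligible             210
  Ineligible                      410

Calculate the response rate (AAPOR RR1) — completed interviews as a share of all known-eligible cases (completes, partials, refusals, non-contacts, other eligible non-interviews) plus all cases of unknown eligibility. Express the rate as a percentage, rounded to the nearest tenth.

45.8%

Num: 582
Denominator: 582 + 92 + 229 + 115 + 43 + 210 = 1271
RR1 = 582 / 1271 = 0.4579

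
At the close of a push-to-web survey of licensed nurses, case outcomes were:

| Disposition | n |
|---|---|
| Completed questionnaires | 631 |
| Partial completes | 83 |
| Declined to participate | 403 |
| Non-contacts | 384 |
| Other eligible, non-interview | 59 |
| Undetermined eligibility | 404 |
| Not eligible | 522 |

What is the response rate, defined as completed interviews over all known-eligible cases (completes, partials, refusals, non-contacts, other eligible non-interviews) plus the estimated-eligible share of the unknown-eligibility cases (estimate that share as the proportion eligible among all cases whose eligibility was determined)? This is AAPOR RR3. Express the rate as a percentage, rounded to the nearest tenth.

Numerator = 631
Known eligible = 631 + 83 + 403 + 384 + 59 = 1560
e = 1560 / (1560 + 522) = 1560 / 2082 = 0.7493
e × U = 0.7493 × 404 = 302.72
Denom = 1560 + 302.72 = 1862.72
RR3 = 631 / 1862.72 = 0.3388

33.9%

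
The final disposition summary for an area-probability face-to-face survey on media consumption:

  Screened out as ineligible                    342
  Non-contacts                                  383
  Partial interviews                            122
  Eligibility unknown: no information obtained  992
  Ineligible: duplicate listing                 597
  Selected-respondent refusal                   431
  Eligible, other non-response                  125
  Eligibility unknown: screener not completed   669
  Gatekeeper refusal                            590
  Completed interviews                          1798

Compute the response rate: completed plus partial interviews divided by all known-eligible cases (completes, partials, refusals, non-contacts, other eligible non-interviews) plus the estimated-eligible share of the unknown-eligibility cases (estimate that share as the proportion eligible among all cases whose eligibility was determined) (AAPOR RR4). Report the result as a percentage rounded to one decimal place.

40.4%

Refused = 590 + 431 = 1021
Unknown if eligible = 669 + 992 = 1661
Screened out, ineligible = 342 + 597 = 939
Numerator = 1798 + 122 = 1920
Determined eligible = 1798 + 122 + 1021 + 383 + 125 = 3449
e = 3449 / (3449 + 939) = 3449 / 4388 = 0.7860
Estimated eligible among unknowns = 0.7860 × 1661 = 1305.55
Denom = 3449 + 1305.55 = 4754.55
RR4 = 1920 / 4754.55 = 0.4038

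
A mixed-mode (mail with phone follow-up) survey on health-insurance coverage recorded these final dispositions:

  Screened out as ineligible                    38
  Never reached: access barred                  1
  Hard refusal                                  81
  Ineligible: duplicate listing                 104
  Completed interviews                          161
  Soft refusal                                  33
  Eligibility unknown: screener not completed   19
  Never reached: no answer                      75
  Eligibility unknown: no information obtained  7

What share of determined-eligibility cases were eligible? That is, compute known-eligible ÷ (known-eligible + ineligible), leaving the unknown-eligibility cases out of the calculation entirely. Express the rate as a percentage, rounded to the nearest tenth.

Refused = 81 + 33 = 114
Never reached = 75 + 1 = 76
Unknown if eligible = 19 + 7 = 26
Ineligible = 38 + 104 = 142
Determined eligible: 161 + 114 + 76 = 351
e = 351 / (351 + 142) = 351 / 493 = 0.7120

71.2%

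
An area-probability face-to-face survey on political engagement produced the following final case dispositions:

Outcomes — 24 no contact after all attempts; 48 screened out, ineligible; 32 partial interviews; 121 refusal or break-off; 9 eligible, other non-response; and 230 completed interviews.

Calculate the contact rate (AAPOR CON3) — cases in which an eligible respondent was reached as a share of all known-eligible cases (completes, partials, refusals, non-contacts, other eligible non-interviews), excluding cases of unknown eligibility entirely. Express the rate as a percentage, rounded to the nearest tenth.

94.2%

Num = 230 + 32 + 121 + 9 = 392
Denom = 230 + 32 + 121 + 24 + 9 = 416
CON3 = 392 / 416 = 0.9423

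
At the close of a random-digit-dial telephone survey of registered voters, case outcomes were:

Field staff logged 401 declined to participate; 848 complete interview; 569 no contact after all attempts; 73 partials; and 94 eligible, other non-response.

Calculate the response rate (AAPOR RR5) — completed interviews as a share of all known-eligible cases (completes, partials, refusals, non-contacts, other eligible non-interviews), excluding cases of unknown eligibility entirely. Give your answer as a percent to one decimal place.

42.7%

Top = 848
Denominator = 848 + 73 + 401 + 569 + 94 = 1985
RR5 = 848 / 1985 = 0.4272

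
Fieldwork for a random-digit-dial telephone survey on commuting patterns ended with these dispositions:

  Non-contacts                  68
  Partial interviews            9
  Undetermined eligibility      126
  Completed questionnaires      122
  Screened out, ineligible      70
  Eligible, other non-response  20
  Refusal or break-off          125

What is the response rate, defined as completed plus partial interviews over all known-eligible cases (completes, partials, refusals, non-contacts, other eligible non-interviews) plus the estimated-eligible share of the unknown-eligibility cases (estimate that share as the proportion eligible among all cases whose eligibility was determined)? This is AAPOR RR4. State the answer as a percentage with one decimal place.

Num: 122 + 9 = 131
Known eligible: 122 + 9 + 125 + 68 + 20 = 344
e = 344 / (344 + 70) = 344 / 414 = 0.8309
Eligible share of unknowns: 0.8309 × 126 = 104.69
Denom: 344 + 104.69 = 448.69
RR4 = 131 / 448.69 = 0.2920

29.2%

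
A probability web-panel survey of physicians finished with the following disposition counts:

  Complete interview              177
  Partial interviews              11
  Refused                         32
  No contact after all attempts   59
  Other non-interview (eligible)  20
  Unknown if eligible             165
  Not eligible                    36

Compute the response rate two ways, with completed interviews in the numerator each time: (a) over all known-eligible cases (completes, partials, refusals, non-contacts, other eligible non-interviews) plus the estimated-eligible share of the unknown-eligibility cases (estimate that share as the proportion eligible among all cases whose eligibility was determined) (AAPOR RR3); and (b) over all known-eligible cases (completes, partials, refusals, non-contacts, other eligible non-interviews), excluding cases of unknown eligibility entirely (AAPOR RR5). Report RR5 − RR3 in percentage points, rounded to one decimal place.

Numerator → 177
Determined eligible → 177 + 11 + 32 + 59 + 20 = 299
e = 299 / (299 + 36) = 299 / 335 = 0.8925
e × U → 0.8925 × 165 = 147.26
Base → 299 + 147.26 = 446.26
RR3 = 177 / 446.26 = 0.3966
Base → 177 + 11 + 32 + 59 + 20 = 299
RR5 = 177 / 299 = 0.5920
Difference = 59.20 − 39.66 = 19.54 percentage points

19.5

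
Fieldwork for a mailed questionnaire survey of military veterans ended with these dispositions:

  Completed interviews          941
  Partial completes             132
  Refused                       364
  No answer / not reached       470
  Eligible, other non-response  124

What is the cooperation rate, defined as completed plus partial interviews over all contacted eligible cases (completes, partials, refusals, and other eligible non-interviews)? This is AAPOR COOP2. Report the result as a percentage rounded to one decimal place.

68.7%

Top: 941 + 132 = 1073
Base: 941 + 132 + 364 + 124 = 1561
COOP2 = 1073 / 1561 = 0.6874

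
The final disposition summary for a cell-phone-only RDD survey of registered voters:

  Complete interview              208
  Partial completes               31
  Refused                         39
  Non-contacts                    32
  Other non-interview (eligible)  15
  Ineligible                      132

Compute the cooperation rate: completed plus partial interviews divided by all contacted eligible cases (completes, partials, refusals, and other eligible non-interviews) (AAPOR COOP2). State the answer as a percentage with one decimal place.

Numerator → 208 + 31 = 239
Denominator → 208 + 31 + 39 + 15 = 293
COOP2 = 239 / 293 = 0.8157

81.6%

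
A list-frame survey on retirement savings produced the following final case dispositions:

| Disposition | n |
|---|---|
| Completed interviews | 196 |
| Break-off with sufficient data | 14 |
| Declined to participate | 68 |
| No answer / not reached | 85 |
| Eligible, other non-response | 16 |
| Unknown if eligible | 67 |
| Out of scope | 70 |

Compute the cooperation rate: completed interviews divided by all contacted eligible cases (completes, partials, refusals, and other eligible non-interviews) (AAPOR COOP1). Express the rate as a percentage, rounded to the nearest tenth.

Numerator = 196
Denom = 196 + 14 + 68 + 16 = 294
COOP1 = 196 / 294 = 0.6667

66.7%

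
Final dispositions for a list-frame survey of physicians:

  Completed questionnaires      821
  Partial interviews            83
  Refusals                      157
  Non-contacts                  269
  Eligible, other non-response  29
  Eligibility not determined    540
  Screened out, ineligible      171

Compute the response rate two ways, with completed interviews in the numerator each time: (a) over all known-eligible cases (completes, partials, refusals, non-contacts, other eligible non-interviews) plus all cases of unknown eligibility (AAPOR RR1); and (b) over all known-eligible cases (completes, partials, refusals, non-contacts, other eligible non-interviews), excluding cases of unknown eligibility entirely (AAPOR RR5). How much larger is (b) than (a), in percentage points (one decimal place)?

17.2

Top: 821
Denominator: 821 + 83 + 157 + 269 + 29 + 540 = 1899
RR1 = 821 / 1899 = 0.4323
Denominator: 821 + 83 + 157 + 269 + 29 = 1359
RR5 = 821 / 1359 = 0.6041
Difference = 60.41 − 43.23 = 17.18 percentage points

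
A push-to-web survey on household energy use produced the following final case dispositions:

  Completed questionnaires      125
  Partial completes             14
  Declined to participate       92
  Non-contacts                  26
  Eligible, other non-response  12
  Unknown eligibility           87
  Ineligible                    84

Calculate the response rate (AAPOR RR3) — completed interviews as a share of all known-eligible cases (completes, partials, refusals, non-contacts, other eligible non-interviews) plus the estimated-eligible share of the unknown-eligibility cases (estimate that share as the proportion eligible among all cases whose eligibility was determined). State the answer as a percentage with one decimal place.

Numerator → 125
Known eligible → 125 + 14 + 92 + 26 + 12 = 269
e = 269 / (269 + 84) = 269 / 353 = 0.7620
Eligible share of unknowns → 0.7620 × 87 = 66.29
Base → 269 + 66.29 = 335.29
RR3 = 125 / 335.29 = 0.3728

37.3%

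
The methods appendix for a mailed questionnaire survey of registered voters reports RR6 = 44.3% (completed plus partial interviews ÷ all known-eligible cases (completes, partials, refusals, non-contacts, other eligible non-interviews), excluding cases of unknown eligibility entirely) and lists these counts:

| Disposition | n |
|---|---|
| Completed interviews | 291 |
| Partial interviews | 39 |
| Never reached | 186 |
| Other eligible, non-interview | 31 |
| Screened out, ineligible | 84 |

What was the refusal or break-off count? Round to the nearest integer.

Num → 291 + 39 = 330
RR6 = 330 / D = 0.443
D = 330 / 0.443 = 744.9
Other denominator terms total 547
refusal or break-off = 744.9 − 547 ≈ 198

198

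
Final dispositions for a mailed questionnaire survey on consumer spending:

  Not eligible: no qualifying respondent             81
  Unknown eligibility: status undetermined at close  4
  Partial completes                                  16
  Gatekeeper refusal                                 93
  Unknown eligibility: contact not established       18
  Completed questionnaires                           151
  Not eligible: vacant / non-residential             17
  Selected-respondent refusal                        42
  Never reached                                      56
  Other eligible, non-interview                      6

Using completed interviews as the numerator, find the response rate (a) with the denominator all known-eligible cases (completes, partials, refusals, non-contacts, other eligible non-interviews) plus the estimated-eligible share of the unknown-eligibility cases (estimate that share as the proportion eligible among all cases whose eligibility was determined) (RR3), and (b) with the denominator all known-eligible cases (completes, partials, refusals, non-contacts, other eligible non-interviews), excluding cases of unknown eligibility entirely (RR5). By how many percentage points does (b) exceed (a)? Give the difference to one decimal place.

1.9

Declined to participate = 93 + 42 = 135
Unknown if eligible = 18 + 4 = 22
Ineligible = 81 + 17 = 98
Num = 151
Determined eligible = 151 + 16 + 135 + 56 + 6 = 364
e = 364 / (364 + 98) = 364 / 462 = 0.7879
e × U = 0.7879 × 22 = 17.33
Base = 364 + 17.33 = 381.33
RR3 = 151 / 381.33 = 0.3960
Base = 151 + 16 + 135 + 56 + 6 = 364
RR5 = 151 / 364 = 0.4148
Difference = 41.48 − 39.60 = 1.88 percentage points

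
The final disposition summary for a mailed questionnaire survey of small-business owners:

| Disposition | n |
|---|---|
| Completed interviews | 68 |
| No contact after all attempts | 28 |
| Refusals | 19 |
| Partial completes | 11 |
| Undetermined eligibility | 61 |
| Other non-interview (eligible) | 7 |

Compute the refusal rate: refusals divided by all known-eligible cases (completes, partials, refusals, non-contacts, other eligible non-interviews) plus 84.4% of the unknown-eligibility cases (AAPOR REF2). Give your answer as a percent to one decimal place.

Top: 19
Determined eligible: 68 + 11 + 19 + 28 + 7 = 133
Eligible share of unknowns: 0.8440 × 61 = 51.48
Denominator: 133 + 51.48 = 184.48
REF2 = 19 / 184.48 = 0.1030

10.3%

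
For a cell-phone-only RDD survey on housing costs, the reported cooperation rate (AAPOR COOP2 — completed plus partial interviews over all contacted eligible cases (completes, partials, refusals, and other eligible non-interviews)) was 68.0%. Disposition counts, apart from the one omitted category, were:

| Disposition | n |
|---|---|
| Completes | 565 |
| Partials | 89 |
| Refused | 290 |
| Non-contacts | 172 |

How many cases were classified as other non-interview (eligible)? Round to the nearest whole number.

18

Numerator: 565 + 89 = 654
COOP2 = 654 / D = 0.680
D = 654 / 0.680 = 961.8
Other denominator terms total 944
other non-interview (eligible) = 961.8 − 944 ≈ 18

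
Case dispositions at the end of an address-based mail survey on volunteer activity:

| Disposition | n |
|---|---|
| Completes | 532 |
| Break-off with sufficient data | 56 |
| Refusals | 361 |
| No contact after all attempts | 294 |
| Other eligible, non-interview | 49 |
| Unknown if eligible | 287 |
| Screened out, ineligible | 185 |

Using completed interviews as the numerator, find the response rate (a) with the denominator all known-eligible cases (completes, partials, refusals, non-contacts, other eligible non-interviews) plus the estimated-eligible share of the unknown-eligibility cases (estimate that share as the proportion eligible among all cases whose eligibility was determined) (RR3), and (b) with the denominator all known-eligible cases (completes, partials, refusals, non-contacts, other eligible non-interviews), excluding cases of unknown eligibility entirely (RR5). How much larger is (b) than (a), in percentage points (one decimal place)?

Top: 532
Eligible (known): 532 + 56 + 361 + 294 + 49 = 1292
e = 1292 / (1292 + 185) = 1292 / 1477 = 0.8747
e × U: 0.8747 × 287 = 251.04
Denom: 1292 + 251.04 = 1543.04
RR3 = 532 / 1543.04 = 0.3448
Denom: 532 + 56 + 361 + 294 + 49 = 1292
RR5 = 532 / 1292 = 0.4118
Difference = 41.18 − 34.48 = 6.70 percentage points

6.7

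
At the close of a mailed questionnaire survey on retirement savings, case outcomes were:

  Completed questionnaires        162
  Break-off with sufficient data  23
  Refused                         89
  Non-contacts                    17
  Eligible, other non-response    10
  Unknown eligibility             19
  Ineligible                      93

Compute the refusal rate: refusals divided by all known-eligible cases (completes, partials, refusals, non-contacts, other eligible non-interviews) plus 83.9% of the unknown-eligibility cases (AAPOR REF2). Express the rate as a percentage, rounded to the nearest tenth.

Num = 89
Eligible (known) = 162 + 23 + 89 + 17 + 10 = 301
e × U = 0.8390 × 19 = 15.94
Base = 301 + 15.94 = 316.94
REF2 = 89 / 316.94 = 0.2808

28.1%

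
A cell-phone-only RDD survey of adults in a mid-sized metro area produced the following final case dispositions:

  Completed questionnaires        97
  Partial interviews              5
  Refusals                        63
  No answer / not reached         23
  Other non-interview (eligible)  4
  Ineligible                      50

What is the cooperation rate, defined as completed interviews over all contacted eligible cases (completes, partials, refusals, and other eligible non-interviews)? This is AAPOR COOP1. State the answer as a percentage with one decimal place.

57.4%

Top = 97
Denominator = 97 + 5 + 63 + 4 = 169
COOP1 = 97 / 169 = 0.5740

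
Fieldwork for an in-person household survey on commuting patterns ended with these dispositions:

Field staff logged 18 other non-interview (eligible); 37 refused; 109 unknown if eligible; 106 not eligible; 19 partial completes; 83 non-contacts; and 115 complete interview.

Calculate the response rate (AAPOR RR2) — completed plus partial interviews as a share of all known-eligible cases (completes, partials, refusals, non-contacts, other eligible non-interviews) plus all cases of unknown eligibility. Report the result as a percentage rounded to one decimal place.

Numerator: 115 + 19 = 134
Denom: 115 + 19 + 37 + 83 + 18 + 109 = 381
RR2 = 134 / 381 = 0.3517

35.2%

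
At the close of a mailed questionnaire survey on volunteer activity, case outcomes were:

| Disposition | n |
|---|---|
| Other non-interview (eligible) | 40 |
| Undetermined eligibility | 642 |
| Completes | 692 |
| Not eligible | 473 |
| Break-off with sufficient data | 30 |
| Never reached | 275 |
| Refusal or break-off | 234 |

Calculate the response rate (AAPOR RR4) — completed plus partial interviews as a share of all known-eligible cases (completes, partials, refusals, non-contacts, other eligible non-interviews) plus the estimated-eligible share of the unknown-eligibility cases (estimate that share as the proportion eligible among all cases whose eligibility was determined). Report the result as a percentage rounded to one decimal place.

41.5%

Top: 692 + 30 = 722
Known eligible: 692 + 30 + 234 + 275 + 40 = 1271
e = 1271 / (1271 + 473) = 1271 / 1744 = 0.7288
Eligible share of unknowns: 0.7288 × 642 = 467.89
Denominator: 1271 + 467.89 = 1738.89
RR4 = 722 / 1738.89 = 0.4152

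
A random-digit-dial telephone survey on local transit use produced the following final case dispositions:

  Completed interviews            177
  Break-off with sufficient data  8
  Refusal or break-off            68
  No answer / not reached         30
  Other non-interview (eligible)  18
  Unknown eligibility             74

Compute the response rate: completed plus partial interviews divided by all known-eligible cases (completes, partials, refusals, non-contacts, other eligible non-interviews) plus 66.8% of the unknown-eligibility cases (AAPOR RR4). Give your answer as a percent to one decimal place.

52.8%

Numerator → 177 + 8 = 185
Determined eligible → 177 + 8 + 68 + 30 + 18 = 301
Estimated eligible among unknowns → 0.6680 × 74 = 49.43
Base → 301 + 49.43 = 350.43
RR4 = 185 / 350.43 = 0.5279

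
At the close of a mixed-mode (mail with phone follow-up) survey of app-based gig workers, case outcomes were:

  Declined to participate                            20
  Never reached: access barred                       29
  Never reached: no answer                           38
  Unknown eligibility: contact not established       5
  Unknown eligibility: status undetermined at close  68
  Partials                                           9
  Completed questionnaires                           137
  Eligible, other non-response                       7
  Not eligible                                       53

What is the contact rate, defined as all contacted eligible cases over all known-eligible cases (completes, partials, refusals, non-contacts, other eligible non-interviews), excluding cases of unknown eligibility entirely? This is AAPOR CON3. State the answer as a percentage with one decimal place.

Non-contacts = 38 + 29 = 67
Eligibility not determined = 5 + 68 = 73
Numerator → 137 + 9 + 20 + 7 = 173
Base → 137 + 9 + 20 + 67 + 7 = 240
CON3 = 173 / 240 = 0.7208

72.1%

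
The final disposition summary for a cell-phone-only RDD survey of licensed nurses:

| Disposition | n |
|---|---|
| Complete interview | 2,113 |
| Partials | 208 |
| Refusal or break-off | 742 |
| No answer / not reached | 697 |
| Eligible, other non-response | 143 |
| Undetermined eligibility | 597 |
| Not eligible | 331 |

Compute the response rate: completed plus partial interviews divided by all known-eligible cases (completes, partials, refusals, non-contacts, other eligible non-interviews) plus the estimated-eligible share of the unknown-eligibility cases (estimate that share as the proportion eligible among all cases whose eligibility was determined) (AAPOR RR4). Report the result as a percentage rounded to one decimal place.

Top = 2113 + 208 = 2321
Known eligible = 2113 + 208 + 742 + 697 + 143 = 3903
e = 3903 / (3903 + 331) = 3903 / 4234 = 0.9218
Eligible share of unknowns = 0.9218 × 597 = 550.31
Denom = 3903 + 550.31 = 4453.31
RR4 = 2321 / 4453.31 = 0.5212

52.1%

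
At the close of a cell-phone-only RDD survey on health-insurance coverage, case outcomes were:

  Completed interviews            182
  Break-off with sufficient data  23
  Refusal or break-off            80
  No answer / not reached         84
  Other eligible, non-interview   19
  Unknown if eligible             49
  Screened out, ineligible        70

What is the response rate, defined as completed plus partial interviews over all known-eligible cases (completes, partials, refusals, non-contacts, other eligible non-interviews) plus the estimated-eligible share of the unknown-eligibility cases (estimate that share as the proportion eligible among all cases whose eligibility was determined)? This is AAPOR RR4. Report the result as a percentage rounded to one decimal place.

47.7%

Top: 182 + 23 = 205
Eligible (known): 182 + 23 + 80 + 84 + 19 = 388
e = 388 / (388 + 70) = 388 / 458 = 0.8472
Eligible share of unknowns: 0.8472 × 49 = 41.51
Base: 388 + 41.51 = 429.51
RR4 = 205 / 429.51 = 0.4773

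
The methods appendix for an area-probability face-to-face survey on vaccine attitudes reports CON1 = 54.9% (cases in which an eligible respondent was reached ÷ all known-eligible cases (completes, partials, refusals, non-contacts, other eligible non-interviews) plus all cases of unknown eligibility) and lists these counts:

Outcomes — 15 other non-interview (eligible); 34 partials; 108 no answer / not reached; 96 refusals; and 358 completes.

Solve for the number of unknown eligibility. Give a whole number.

305

Top: 358 + 34 + 96 + 15 = 503
CON1 = 503 / D = 0.549
D = 503 / 0.549 = 916.2
Other denominator terms total 611
unknown eligibility = 916.2 − 611 ≈ 305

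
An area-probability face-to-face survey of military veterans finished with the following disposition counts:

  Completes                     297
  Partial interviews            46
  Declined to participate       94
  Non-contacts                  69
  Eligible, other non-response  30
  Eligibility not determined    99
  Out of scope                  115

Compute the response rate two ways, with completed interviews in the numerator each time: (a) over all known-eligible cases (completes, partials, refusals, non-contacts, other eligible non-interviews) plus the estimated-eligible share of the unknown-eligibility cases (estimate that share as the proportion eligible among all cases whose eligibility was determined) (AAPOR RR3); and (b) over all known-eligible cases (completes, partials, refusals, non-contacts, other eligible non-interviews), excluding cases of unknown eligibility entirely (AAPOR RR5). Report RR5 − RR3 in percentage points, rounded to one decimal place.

Num: 297
Known eligible: 297 + 46 + 94 + 69 + 30 = 536
e = 536 / (536 + 115) = 536 / 651 = 0.8233
e × U: 0.8233 × 99 = 81.51
Denom: 536 + 81.51 = 617.51
RR3 = 297 / 617.51 = 0.4810
Denom: 297 + 46 + 94 + 69 + 30 = 536
RR5 = 297 / 536 = 0.5541
Difference = 55.41 − 48.10 = 7.31 percentage points

7.3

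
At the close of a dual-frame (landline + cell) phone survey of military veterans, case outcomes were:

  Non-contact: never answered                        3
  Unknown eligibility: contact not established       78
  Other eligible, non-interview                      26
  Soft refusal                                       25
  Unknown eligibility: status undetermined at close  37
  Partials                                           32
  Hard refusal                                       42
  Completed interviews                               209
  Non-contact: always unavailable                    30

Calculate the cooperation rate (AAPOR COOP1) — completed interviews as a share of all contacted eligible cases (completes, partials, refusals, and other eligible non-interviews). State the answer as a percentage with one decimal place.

Refusals = 42 + 25 = 67
No contact after all attempts = 3 + 30 = 33
Unknown if eligible = 78 + 37 = 115
Numerator → 209
Base → 209 + 32 + 67 + 26 = 334
COOP1 = 209 / 334 = 0.6257

62.6%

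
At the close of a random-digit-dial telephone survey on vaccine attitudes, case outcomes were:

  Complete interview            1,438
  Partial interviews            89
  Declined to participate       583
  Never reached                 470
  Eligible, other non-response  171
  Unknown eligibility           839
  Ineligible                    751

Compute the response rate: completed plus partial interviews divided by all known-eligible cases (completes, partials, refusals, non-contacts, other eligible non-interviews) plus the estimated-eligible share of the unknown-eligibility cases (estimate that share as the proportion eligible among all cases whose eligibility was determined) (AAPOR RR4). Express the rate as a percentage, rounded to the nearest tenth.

Num: 1438 + 89 = 1527
Known eligible: 1438 + 89 + 583 + 470 + 171 = 2751
e = 2751 / (2751 + 751) = 2751 / 3502 = 0.7856
e × U: 0.7856 × 839 = 659.12
Base: 2751 + 659.12 = 3410.12
RR4 = 1527 / 3410.12 = 0.4478

44.8%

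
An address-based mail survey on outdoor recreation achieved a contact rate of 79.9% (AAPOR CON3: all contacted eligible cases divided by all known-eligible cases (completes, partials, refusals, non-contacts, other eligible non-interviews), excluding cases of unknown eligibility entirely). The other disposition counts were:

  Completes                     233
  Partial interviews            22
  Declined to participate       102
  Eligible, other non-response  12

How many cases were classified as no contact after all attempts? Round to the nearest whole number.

Top = 233 + 22 + 102 + 12 = 369
CON3 = 369 / D = 0.799
D = 369 / 0.799 = 461.8
Remaining denominator categories sum to 369
no contact after all attempts = 461.8 − 369 ≈ 93

93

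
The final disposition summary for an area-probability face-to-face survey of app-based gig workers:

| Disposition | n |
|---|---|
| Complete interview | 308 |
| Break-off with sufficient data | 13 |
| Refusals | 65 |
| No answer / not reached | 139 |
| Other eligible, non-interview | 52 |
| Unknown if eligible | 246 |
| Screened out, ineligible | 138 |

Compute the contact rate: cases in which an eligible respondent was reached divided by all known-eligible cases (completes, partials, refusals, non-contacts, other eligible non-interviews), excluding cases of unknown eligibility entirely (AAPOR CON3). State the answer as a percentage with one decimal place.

Top = 308 + 13 + 65 + 52 = 438
Base = 308 + 13 + 65 + 139 + 52 = 577
CON3 = 438 / 577 = 0.7591

75.9%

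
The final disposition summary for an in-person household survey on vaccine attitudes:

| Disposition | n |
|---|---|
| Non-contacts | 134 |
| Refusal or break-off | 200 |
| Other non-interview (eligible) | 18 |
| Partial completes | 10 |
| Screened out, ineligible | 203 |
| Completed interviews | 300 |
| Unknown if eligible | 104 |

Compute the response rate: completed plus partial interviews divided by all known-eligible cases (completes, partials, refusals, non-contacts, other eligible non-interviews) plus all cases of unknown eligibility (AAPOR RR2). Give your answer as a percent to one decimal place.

Num: 300 + 10 = 310
Denom: 300 + 10 + 200 + 134 + 18 + 104 = 766
RR2 = 310 / 766 = 0.4047

40.5%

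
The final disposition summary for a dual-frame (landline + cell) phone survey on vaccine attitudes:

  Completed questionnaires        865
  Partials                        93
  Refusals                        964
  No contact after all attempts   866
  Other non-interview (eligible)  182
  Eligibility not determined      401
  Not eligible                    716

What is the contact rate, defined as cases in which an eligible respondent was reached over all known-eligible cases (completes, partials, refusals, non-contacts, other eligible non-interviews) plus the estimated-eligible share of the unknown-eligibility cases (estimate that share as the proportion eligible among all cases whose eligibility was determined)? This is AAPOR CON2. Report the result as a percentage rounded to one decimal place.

63.9%

Numerator → 865 + 93 + 964 + 182 = 2104
Known eligible → 865 + 93 + 964 + 866 + 182 = 2970
e = 2970 / (2970 + 716) = 2970 / 3686 = 0.8058
Eligible share of unknowns → 0.8058 × 401 = 323.13
Denominator → 2970 + 323.13 = 3293.13
CON2 = 2104 / 3293.13 = 0.6389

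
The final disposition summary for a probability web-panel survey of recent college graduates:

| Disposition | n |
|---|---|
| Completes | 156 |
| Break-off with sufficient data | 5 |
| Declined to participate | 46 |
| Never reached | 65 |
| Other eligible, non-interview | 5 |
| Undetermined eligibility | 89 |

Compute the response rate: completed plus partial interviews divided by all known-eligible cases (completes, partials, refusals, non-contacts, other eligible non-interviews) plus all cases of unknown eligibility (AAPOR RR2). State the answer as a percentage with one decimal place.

44.0%

Numerator = 156 + 5 = 161
Denom = 156 + 5 + 46 + 65 + 5 + 89 = 366
RR2 = 161 / 366 = 0.4399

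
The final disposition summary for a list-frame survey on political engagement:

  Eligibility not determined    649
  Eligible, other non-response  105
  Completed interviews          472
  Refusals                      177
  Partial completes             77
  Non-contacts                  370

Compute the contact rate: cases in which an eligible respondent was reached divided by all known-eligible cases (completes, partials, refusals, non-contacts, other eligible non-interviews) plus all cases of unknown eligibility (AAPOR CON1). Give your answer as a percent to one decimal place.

44.9%

Top = 472 + 77 + 177 + 105 = 831
Denom = 472 + 77 + 177 + 370 + 105 + 649 = 1850
CON1 = 831 / 1850 = 0.4492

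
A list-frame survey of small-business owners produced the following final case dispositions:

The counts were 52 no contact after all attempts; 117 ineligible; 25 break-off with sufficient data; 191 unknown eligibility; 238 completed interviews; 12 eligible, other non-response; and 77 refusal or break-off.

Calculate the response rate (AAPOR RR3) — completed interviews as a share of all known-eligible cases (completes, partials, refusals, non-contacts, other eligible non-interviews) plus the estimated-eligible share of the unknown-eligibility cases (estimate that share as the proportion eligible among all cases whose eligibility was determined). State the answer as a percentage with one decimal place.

Numerator: 238
Determined eligible: 238 + 25 + 77 + 52 + 12 = 404
e = 404 / (404 + 117) = 404 / 521 = 0.7754
Estimated eligible among unknowns: 0.7754 × 191 = 148.10
Denominator: 404 + 148.10 = 552.10
RR3 = 238 / 552.10 = 0.4311

43.1%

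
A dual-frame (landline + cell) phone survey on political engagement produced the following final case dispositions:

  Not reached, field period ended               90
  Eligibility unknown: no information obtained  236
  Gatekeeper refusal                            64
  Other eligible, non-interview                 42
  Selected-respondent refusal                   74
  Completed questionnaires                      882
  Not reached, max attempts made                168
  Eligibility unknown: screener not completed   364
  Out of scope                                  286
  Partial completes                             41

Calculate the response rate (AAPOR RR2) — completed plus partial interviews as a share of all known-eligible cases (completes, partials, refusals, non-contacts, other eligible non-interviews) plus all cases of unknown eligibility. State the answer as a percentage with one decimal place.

47.1%

Refusals = 64 + 74 = 138
No contact after all attempts = 90 + 168 = 258
Eligibility not determined = 364 + 236 = 600
Top: 882 + 41 = 923
Denom: 882 + 41 + 138 + 258 + 42 + 600 = 1961
RR2 = 923 / 1961 = 0.4707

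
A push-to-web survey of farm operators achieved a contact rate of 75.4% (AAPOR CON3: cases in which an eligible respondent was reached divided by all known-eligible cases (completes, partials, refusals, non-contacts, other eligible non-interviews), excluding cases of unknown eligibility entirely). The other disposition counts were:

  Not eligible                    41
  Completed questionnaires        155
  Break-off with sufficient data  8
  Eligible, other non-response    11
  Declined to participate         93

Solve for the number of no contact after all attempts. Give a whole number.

Num: 155 + 8 + 93 + 11 = 267
CON3 = 267 / D = 0.754
D = 267 / 0.754 = 354.1
Other denominator terms total 267
no contact after all attempts = 354.1 − 267 ≈ 87

87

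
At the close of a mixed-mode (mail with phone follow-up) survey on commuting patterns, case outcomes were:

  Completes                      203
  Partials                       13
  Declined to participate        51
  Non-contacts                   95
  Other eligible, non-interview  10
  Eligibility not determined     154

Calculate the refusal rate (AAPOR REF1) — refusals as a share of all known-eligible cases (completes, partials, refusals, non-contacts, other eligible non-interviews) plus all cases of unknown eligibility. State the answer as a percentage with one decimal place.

Num = 51
Denom = 203 + 13 + 51 + 95 + 10 + 154 = 526
REF1 = 51 / 526 = 0.0970

9.7%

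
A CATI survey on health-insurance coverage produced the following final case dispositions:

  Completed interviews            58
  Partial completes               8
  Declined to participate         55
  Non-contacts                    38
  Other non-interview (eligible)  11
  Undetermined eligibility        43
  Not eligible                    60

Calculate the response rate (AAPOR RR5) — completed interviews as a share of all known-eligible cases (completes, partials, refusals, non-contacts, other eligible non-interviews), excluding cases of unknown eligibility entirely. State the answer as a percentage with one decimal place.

Top = 58
Base = 58 + 8 + 55 + 38 + 11 = 170
RR5 = 58 / 170 = 0.3412

34.1%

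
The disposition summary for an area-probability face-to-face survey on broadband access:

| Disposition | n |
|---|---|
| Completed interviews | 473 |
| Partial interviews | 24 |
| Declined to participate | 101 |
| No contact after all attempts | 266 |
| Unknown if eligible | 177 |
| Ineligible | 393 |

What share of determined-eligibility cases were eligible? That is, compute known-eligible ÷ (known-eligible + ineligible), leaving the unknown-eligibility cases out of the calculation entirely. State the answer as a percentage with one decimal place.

Determined eligible = 473 + 24 + 101 + 266 = 864
e = 864 / (864 + 393) = 864 / 1257 = 0.6874

68.7%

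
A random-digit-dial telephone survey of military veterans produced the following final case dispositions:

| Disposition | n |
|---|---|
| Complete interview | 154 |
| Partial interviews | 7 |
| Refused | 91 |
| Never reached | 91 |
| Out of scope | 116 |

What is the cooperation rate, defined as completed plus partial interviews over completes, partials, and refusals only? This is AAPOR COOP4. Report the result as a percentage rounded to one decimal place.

63.9%

Num = 154 + 7 = 161
Base = 154 + 7 + 91 = 252
COOP4 = 161 / 252 = 0.6389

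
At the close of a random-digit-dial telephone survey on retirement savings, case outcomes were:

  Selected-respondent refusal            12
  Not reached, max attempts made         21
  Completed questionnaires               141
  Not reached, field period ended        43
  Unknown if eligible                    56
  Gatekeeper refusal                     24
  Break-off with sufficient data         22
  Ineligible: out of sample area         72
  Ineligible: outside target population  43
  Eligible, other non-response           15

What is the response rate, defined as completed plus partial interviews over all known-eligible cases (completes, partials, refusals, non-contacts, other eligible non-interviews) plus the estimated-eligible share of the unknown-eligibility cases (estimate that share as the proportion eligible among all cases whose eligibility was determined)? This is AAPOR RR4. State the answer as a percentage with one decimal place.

51.3%

Refusal or break-off = 24 + 12 = 36
No answer / not reached = 43 + 21 = 64
Out of scope = 43 + 72 = 115
Numerator = 141 + 22 = 163
Eligible (known) = 141 + 22 + 36 + 64 + 15 = 278
e = 278 / (278 + 115) = 278 / 393 = 0.7074
Eligible share of unknowns = 0.7074 × 56 = 39.61
Base = 278 + 39.61 = 317.61
RR4 = 163 / 317.61 = 0.5132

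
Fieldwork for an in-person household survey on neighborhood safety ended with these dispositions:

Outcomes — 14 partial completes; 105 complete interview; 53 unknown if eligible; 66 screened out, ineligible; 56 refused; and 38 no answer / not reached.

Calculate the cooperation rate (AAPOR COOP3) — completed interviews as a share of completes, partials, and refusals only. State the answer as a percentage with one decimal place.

Numerator: 105
Denominator: 105 + 14 + 56 = 175
COOP3 = 105 / 175 = 0.6000

60.0%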